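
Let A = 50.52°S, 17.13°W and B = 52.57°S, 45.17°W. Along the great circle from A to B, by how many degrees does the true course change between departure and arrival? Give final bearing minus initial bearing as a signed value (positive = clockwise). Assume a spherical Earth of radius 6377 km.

+22.1°

At departure: θ₁ = atan2(sin Δλ cos φ₂, cos φ₁ sin φ₂ − sin φ₁ cos φ₂ cos Δλ) = 252.36°
At arrival: θ₂ = atan2(sin Δλ cos φ₁, −cos φ₂ sin φ₁ + sin φ₂ cos φ₁ cos Δλ) = 274.49°
Δθ = θ₂ − θ₁ = +22.1°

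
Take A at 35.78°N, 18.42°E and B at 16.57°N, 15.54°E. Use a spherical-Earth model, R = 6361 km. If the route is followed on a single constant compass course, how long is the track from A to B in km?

Rhumb course C = atan2(Δλ, Δψ) with Δψ = ln[tan(π/4+φ₂/2)/tan(π/4+φ₁/2)] = -0.3762, Δλ = -0.0503 → C = 187.61°
d = R·|Δφ| / |cos C| = 6361·0.33528 / 0.99119 = 2152 km

2152 km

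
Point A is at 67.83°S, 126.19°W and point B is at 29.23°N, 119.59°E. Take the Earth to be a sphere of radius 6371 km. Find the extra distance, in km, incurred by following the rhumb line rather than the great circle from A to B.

Great circle: cos σ = sin φ₁ sin φ₂ + cos φ₁ cos φ₂ cos Δλ,  σ = 2.1985 rad → d_gc = 14006.8 km
Rhumb line: Δψ = +2.1639, q = Δφ/Δψ = 0.7829, d_rh = R√(Δφ²+q²Δλ²) = 14674.4 km
Excess = 14674.4 − 14006.8 = 667.6 ≈ 668 km

668 km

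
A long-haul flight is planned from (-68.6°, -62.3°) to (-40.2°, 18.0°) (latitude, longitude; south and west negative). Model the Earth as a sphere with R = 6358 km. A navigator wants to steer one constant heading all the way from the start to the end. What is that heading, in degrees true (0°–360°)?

Δψ = ln[tan(π/4+φ₂/2)/tan(π/4+φ₁/2)] = +0.8988
Δλ = +1.4015 rad (taken the short way round)
course = atan2(Δλ, Δψ) = 57.33°

57.3°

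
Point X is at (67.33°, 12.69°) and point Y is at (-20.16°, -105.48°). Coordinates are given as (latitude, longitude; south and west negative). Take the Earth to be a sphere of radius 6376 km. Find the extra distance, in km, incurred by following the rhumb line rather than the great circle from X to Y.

837 km

Great circle: cos σ = sin φ₁ sin φ₂ + cos φ₁ cos φ₂ cos Δλ,  σ = 2.0815 rad → d_gc = 13271.9 km
Rhumb line: Δψ = -1.9665, q = Δφ/Δψ = 0.7765, d_rh = R√(Δφ²+q²Δλ²) = 14108.8 km
Excess = 14108.8 − 13271.9 = 836.9 ≈ 837 km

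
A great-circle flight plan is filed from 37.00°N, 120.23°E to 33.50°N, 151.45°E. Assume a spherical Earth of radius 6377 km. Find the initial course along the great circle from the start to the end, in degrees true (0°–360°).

88.5°

N = sin Δλ·cos φ₂ = +0.4322;  D = cos φ₁ sin φ₂ − sin φ₁ cos φ₂ cos Δλ = +0.0116
initial course = atan2(N, D) = 88.46°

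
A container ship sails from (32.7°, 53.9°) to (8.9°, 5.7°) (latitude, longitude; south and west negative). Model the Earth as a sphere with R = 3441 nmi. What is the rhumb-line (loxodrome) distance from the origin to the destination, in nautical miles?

Δψ = ln[tan(π/4+φ₂/2)/tan(π/4+φ₁/2)] = -0.4485;  Δφ = -0.4154 rad,  Δλ = -0.8412 rad
q = Δφ/Δψ = 0.9261
d = R·√(Δφ² + q²Δλ²) = 3441·0.88291 = 3038 nmi

3038 nmi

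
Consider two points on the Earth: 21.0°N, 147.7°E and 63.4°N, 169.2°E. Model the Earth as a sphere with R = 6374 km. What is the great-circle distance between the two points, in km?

cos σ = sin φ₁ sin φ₂ + cos φ₁ cos φ₂ cos Δλ
      = sin(21.00°)sin(63.40°) + cos(21.00°)cos(63.40°)cos(21.50°) = 0.7094
σ = 44.816° → d = Rσ = 6374·0.78219 = 4986 km

4986 km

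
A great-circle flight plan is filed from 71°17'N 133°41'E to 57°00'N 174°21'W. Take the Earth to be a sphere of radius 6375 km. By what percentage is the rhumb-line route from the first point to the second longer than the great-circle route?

Great circle: σ = 0.4464 rad → d_gc = Rσ = 2845.9 km
Rhumb: Δφ = -0.2493, Δλ = +0.9070, Δψ = -0.5863, q = Δφ/Δψ = 0.4252 → d_rh = R√(Δφ²+q²Δλ²) = 2927.3 km
Excess = (2927.3 − 2845.9) / 2845.9 = 81.4 / 2845.9 = 2.86% ≈ 2.9%

2.9%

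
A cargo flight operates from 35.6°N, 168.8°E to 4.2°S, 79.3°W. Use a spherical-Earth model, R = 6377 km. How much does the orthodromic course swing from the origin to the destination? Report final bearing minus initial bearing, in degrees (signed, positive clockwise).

At departure: θ₁ = atan2(sin Δλ cos φ₂, cos φ₁ sin φ₂ − sin φ₁ cos φ₂ cos Δλ) = 80.37°
At arrival: θ₂ = atan2(sin Δλ cos φ₁, −cos φ₂ sin φ₁ + sin φ₂ cos φ₁ cos Δλ) = 126.51°
Δθ = θ₂ − θ₁ = +46.1°

+46.1°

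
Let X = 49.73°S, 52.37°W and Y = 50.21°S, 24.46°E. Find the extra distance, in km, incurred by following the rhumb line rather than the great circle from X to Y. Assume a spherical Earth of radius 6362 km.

Great circle: cos σ = sin φ₁ sin φ₂ + cos φ₁ cos φ₂ cos Δλ,  σ = 0.8223 rad → d_gc = 5231.4 km
Rhumb line: Δψ = -0.0130, q = Δφ/Δψ = 0.6432, d_rh = R√(Δφ²+q²Δλ²) = 5487.3 km
Excess = 5487.3 − 5231.4 = 255.9 ≈ 256 km

256 km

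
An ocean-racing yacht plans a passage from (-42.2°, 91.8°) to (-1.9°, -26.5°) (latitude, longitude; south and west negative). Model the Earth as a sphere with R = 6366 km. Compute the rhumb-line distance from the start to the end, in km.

Δψ = ln[tan(π/4+φ₂/2)/tan(π/4+φ₁/2)] = +0.7807;  Δφ = +0.7034 rad,  Δλ = -2.0647 rad
q = Δφ/Δψ = 0.9009
d = R·√(Δφ² + q²Δλ²) = 6366·1.98873 = 12660 km

12660 km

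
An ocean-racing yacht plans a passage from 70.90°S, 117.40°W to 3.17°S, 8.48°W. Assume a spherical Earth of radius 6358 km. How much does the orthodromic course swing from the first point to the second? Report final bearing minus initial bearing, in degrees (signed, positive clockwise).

Initial bearing θ₁ = atan2(sin Δλ cos φ₂, cos φ₁ sin φ₂ − sin φ₁ cos φ₂ cos Δλ) = 108.93°
Final bearing θ₂ = (initial bearing from the destination back to the start) + 180° = 18.06°
Δθ = θ₂ − θ₁ = -90.9°

-90.9°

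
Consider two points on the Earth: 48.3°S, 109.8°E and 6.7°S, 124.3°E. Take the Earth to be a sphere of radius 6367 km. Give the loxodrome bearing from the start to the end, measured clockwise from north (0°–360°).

Meridional parts: M(φ₁)=-0.9653, M(φ₂)=-0.1172 → ΔM = +0.8481;  Δλ = +0.2531 rad
tan C = Δλ / ΔM = +0.2984 → C = 16.61°

16.6°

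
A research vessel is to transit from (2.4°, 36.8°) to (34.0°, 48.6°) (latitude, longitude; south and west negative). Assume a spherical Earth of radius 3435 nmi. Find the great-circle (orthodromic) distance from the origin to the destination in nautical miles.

cos σ = sin φ₁ sin φ₂ + cos φ₁ cos φ₂ cos Δλ
      = sin(2.40°)sin(34.00°) + cos(2.40°)cos(34.00°)cos(11.80°) = 0.8342
σ = 33.465° → d = Rσ = 3435·0.58407 = 2006 nmi

2006 nmi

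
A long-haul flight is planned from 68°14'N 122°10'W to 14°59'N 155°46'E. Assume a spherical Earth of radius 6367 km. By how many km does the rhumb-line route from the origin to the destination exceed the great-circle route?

Great circle: cos σ = sin φ₁ sin φ₂ + cos φ₁ cos φ₂ cos Δλ,  σ = 1.2770 rad → d_gc = 8130.9 km
Rhumb line: Δψ = -1.3843, q = Δφ/Δψ = 0.6714, d_rh = R√(Δφ²+q²Δλ²) = 8514.8 km
Excess = 8514.8 − 8130.9 = 383.9 ≈ 384 km

384 km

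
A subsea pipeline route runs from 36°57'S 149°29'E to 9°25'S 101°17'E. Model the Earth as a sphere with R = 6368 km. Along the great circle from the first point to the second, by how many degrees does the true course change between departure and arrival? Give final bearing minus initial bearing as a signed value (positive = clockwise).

At departure: θ₁ = atan2(sin Δλ cos φ₂, cos φ₁ sin φ₂ − sin φ₁ cos φ₂ cos Δλ) = 289.78°
At arrival: θ₂ = atan2(sin Δλ cos φ₁, −cos φ₂ sin φ₁ + sin φ₂ cos φ₁ cos Δλ) = 310.34°
Δθ = θ₂ − θ₁ = +20.6°

+20.6°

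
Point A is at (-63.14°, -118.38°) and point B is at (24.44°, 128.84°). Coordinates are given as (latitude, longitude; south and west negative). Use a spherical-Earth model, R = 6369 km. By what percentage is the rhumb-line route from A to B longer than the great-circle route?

Great circle: σ = 2.1275 rad → d_gc = Rσ = 13549.9 km
Rhumb: Δφ = +1.5286, Δλ = -1.9684, Δψ = +1.8723, q = Δφ/Δψ = 0.8164 → d_rh = R√(Δφ²+q²Δλ²) = 14125.6 km
Excess = (14125.6 − 13549.9) / 13549.9 = 575.7 / 13549.9 = 4.249% ≈ 4.2%

4.2%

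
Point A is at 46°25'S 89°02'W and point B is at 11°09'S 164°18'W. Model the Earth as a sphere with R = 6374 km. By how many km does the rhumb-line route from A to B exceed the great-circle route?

Great circle: cos σ = sin φ₁ sin φ₂ + cos φ₁ cos φ₂ cos Δλ,  σ = 1.2534 rad → d_gc = 7989.136 km
Rhumb line: Δψ = +0.7209, q = Δφ/Δψ = 0.8538, d_rh = R√(Δφ²+q²Δλ²) = 8154.644 km
Excess = 8154.644 − 7989.136 = 165.508 ≈ 166 km

166 km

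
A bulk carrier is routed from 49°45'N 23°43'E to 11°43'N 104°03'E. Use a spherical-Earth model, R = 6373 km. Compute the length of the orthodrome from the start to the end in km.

8326 km

Haversine: a = sin²(Δφ/2)+cos φ₁ cos φ₂ sin²(Δλ/2) = 0.36939;  σ = 2·atan2(√a,√(1−a))
σ = 74.857° → d = Rσ = 6373·1.30651 = 8326 km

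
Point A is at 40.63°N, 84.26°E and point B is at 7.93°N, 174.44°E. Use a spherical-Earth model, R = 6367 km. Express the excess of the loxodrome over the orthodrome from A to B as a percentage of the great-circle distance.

2.4%

Great circle: σ = 1.4832 rad → d_gc = Rσ = 9443.6 km
Rhumb: Δφ = -0.5707, Δλ = +1.5739, Δψ = -0.6385, q = Δφ/Δψ = 0.8939 → d_rh = R√(Δφ²+q²Δλ²) = 9666.7 km
Excess = (9666.7 − 9443.6) / 9443.6 = 223.1 / 9443.6 = 2.36% ≈ 2.4%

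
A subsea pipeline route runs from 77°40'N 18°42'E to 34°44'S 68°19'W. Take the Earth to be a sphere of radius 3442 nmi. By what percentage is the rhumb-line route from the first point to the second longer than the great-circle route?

3.2%

Great circle: σ = 2.1501 rad → d_gc = Rσ = 7400.8 nmi
Rhumb: Δφ = -1.9618, Δλ = -1.5187, Δψ = -2.8724, q = Δφ/Δψ = 0.6830 → d_rh = R√(Δφ²+q²Δλ²) = 7638.1 nmi
Excess = (7638.1 − 7400.8) / 7400.8 = 237.3 / 7400.8 = 3.21% ≈ 3.2%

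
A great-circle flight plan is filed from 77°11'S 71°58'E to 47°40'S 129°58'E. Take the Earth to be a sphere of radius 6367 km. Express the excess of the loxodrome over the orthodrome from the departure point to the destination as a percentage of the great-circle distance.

3.4%

Great circle: σ = 0.6435 rad → d_gc = Rσ = 4097.3 km
Rhumb: Δφ = +0.5152, Δλ = +1.0123, Δψ = +1.2376, q = Δφ/Δψ = 0.4162 → d_rh = R√(Δφ²+q²Δλ²) = 4237.5 km
Excess = (4237.5 − 4097.3) / 4097.3 = 140.2 / 4097.3 = 3.42% ≈ 3.4%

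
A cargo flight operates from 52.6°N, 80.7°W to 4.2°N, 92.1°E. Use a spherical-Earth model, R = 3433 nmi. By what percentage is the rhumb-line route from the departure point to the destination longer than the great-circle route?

Great circle: σ = 2.1445 rad → d_gc = Rσ = 7362.2 nmi
Rhumb: Δφ = -0.8447, Δλ = +3.0159, Δψ = -1.0099, q = Δφ/Δψ = 0.8364 → d_rh = R√(Δφ²+q²Δλ²) = 9132.9 nmi
Excess = (9132.9 − 7362.2) / 7362.2 = 1770.7 / 7362.2 = 24.051% ≈ 24.1%

24.1%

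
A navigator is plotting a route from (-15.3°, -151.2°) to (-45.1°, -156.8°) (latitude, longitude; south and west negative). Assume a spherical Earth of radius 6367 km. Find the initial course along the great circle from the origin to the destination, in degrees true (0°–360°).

θ = atan2( sin Δλ·cos φ₂ ,  cos φ₁ sin φ₂ − sin φ₁ cos φ₂ cos Δλ )
  = atan2(-0.0689, -0.4979) = 187.88°

187.9°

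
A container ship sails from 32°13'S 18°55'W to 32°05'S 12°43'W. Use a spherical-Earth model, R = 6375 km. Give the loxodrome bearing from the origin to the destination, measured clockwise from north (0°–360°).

Meridional parts: M(φ₁)=-0.5945, M(φ₂)=-0.5917 → ΔM = +0.0027;  Δλ = +0.1082 rad
tan C = Δλ / ΔM = +39.3696 → C = 88.54°

88.5°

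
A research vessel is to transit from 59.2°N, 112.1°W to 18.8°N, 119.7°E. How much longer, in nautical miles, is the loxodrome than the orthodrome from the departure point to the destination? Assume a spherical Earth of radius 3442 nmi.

Great circle: cos σ = sin φ₁ sin φ₂ + cos φ₁ cos φ₂ cos Δλ,  σ = 1.5937 rad → d_gc = 5485.7 nmi
Rhumb line: Δψ = -0.9552, q = Δφ/Δψ = 0.7382, d_rh = R√(Δφ²+q²Δλ²) = 6181.6 nmi
Excess = 6181.6 − 5485.7 = 695.9 ≈ 696 nmi

696 nmi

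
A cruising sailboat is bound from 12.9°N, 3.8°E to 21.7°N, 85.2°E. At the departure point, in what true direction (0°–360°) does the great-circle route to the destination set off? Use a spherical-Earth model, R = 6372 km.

70.3°

N = sin Δλ·cos φ₂ = +0.9187;  D = cos φ₁ sin φ₂ − sin φ₁ cos φ₂ cos Δλ = +0.3294
initial course = atan2(N, D) = 70.27°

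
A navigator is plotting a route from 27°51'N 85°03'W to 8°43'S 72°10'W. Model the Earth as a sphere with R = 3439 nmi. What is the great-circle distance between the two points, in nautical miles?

cos σ = sin φ₁ sin φ₂ + cos φ₁ cos φ₂ cos Δλ
      = sin(27.85°)sin(-8.72°) + cos(27.85°)cos(-8.72°)cos(12.88°) = 0.7812
σ = 38.633° → d = Rσ = 3439·0.67427 = 2319 nmi

2319 nmi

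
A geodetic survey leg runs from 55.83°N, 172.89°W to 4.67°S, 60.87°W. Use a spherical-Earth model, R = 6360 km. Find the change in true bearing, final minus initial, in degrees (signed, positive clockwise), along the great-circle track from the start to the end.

+73.1°

Initial bearing θ₁ = atan2(sin Δλ cos φ₂, cos φ₁ sin φ₂ − sin φ₁ cos φ₂ cos Δλ) = 74.09°
Final bearing θ₂ = (initial bearing from the destination back to the start) + 180° = 147.19°
Δθ = θ₂ − θ₁ = +73.1°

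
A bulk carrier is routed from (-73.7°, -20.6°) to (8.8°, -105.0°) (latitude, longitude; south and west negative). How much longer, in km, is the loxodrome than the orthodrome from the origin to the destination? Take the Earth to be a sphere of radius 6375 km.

437 km

Great circle: cos σ = sin φ₁ sin φ₂ + cos φ₁ cos φ₂ cos Δλ,  σ = 1.6909 rad → d_gc = 10779.20 km
Rhumb line: Δψ = +2.0976, q = Δφ/Δψ = 0.6864, d_rh = R√(Δφ²+q²Δλ²) = 11216.67 km
Excess = 11216.67 − 10779.20 = 437.47 ≈ 437 km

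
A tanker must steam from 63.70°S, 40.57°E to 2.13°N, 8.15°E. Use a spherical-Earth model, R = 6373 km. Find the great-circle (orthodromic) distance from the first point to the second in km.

7797 km

Haversine: a = sin²(Δφ/2)+cos φ₁ cos φ₂ sin²(Δλ/2) = 0.32978;  σ = 2·atan2(√a,√(1−a))
σ = 70.097° → d = Rσ = 6373·1.22342 = 7797 km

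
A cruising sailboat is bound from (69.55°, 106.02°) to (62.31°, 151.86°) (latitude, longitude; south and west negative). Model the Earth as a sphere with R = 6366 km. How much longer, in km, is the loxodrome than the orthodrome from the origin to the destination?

Great circle: cos σ = sin φ₁ sin φ₂ + cos φ₁ cos φ₂ cos Δλ,  σ = 0.3399 rad → d_gc = 2164.0 km
Rhumb line: Δψ = -0.3121, q = Δφ/Δψ = 0.4048, d_rh = R√(Δφ²+q²Δλ²) = 2213.3 km
Excess = 2213.3 − 2164.0 = 49.3 ≈ 49 km

49 km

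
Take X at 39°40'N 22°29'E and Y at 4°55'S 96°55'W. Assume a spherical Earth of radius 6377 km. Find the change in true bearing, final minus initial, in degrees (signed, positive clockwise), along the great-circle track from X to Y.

-57.8°

Initial bearing θ₁ = atan2(sin Δλ cos φ₂, cos φ₁ sin φ₂ − sin φ₁ cos φ₂ cos Δλ) = 285.84°
Final bearing θ₂ = (initial bearing from the destination back to the start) + 180° = 228.01°
Δθ = θ₂ − θ₁ = -57.8°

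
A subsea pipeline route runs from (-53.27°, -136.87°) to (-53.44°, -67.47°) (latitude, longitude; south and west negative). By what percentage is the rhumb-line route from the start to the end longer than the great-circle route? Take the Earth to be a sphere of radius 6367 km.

Great circle: σ = 0.6934 rad → d_gc = Rσ = 4414.7 km
Rhumb: Δφ = -0.0030, Δλ = +1.2113, Δψ = -0.0050, q = Δφ/Δψ = 0.5969 → d_rh = R√(Δφ²+q²Δλ²) = 4603.0 km
Excess = (4603.0 − 4414.7) / 4414.7 = 188.3 / 4414.7 = 4.27% ≈ 4.3%

4.3%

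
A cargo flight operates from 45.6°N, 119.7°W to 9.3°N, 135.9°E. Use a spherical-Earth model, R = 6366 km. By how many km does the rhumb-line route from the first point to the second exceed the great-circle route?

Great circle: cos σ = sin φ₁ sin φ₂ + cos φ₁ cos φ₂ cos Δλ,  σ = 1.6271 rad → d_gc = 10358.0 km
Rhumb line: Δψ = -0.7332, q = Δφ/Δψ = 0.8641, d_rh = R√(Δφ²+q²Δλ²) = 10803.9 km
Excess = 10803.9 − 10358.0 = 445.9 ≈ 446 km

446 km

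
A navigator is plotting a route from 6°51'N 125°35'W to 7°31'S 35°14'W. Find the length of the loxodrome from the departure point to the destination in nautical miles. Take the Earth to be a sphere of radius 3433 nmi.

5467 nmi

Δψ = ln[tan(π/4+φ₂/2)/tan(π/4+φ₁/2)] = -0.2514;  Δφ = -0.2507 rad,  Δλ = +1.5769 rad
q = Δφ/Δψ = 0.9974
d = R·√(Δφ² + q²Δλ²) = 3433·1.59260 = 5467 nmi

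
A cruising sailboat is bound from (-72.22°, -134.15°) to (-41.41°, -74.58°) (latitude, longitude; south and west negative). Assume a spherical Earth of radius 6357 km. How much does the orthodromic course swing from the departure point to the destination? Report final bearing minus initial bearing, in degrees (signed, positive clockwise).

At departure: θ₁ = atan2(sin Δλ cos φ₂, cos φ₁ sin φ₂ − sin φ₁ cos φ₂ cos Δλ) = 76.13°
At arrival: θ₂ = atan2(sin Δλ cos φ₁, −cos φ₂ sin φ₁ + sin φ₂ cos φ₁ cos Δλ) = 23.28°
Δθ = θ₂ − θ₁ = -52.8°

-52.8°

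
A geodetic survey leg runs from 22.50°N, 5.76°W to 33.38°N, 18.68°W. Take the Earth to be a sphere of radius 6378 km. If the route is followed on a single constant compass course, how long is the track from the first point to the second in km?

Rhumb course C = atan2(Δλ, Δψ) with Δψ = ln[tan(π/4+φ₂/2)/tan(π/4+φ₁/2)] = +0.2155, Δλ = -0.2255 → C = 313.70°
d = R·|Δφ| / |cos C| = 6378·0.18989 / 0.69082 = 1753 km

1753 km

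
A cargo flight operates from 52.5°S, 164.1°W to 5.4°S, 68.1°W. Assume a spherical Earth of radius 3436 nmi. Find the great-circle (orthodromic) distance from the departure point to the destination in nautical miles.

5358 nmi

Haversine: a = sin²(Δφ/2)+cos φ₁ cos φ₂ sin²(Δλ/2) = 0.49434;  σ = 2·atan2(√a,√(1−a))
σ = 89.352° → d = Rσ = 3436·1.55949 = 5358 nmi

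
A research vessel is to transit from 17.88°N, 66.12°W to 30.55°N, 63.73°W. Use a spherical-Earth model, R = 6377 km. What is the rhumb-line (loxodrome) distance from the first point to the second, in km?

Δψ = ln[tan(π/4+φ₂/2)/tan(π/4+φ₁/2)] = +0.2432;  Δφ = +0.2211 rad,  Δλ = +0.0417 rad
q = Δφ/Δψ = 0.9094
d = R·√(Δφ² + q²Δλ²) = 6377·0.22436 = 1431 km

1431 km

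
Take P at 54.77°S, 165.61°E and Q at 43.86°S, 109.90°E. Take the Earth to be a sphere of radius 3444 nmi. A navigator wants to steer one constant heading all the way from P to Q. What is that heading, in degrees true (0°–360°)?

286.8°

Δψ = ln[tan(π/4+φ₂/2)/tan(π/4+φ₁/2)] = +0.2937
Δλ = -0.9723 rad (taken the short way round)
course = atan2(Δλ, Δψ) = 286.81°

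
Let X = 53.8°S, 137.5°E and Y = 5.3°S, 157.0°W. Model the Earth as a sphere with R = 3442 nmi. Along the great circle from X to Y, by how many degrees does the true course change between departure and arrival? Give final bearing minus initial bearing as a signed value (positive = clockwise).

-38.4°

Initial bearing θ₁ = atan2(sin Δλ cos φ₂, cos φ₁ sin φ₂ − sin φ₁ cos φ₂ cos Δλ) = 72.91°
Final bearing θ₂ = (initial bearing from the destination back to the start) + 180° = 34.54°
Δθ = θ₂ − θ₁ = -38.4°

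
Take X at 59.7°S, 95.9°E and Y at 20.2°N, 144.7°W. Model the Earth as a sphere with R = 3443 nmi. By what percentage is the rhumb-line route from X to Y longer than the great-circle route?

Great circle: σ = 2.1301 rad → d_gc = Rσ = 7333.8 nmi
Rhumb: Δφ = +1.3945, Δλ = +2.0839, Δψ = +1.6666, q = Δφ/Δψ = 0.8367 → d_rh = R√(Δφ²+q²Δλ²) = 7687.3 nmi
Excess = (7687.3 − 7333.8) / 7333.8 = 353.5 / 7333.8 = 4.82% ≈ 4.8%

4.8%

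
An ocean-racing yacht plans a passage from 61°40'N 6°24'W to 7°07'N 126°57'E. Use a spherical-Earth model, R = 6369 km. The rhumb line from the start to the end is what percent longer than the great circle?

12.5%

Great circle: σ = 1.7867 rad → d_gc = Rσ = 11379.5 km
Rhumb: Δφ = -0.9521, Δλ = +2.3274, Δψ = -1.2521, q = Δφ/Δψ = 0.7604 → d_rh = R√(Δφ²+q²Δλ²) = 12798.7 km
Excess = (12798.7 − 11379.5) / 11379.5 = 1419.2 / 11379.5 = 12.47% ≈ 12.5%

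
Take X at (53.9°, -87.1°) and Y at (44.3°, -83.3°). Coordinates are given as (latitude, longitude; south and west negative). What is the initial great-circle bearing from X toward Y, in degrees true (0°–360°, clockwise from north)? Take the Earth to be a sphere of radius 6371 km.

164.0°

N = sin Δλ·cos φ₂ = +0.0474;  D = cos φ₁ sin φ₂ − sin φ₁ cos φ₂ cos Δλ = -0.1655
initial course = atan2(N, D) = 164.01°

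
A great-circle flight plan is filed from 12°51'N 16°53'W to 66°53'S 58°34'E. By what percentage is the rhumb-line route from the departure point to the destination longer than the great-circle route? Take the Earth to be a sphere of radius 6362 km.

2.4%

Great circle: σ = 1.6794 rad → d_gc = Rσ = 10684.3 km
Rhumb: Δφ = -1.3916, Δλ = +1.3169, Δψ = -1.8133, q = Δφ/Δψ = 0.7674 → d_rh = R√(Δφ²+q²Δλ²) = 10941.7 km
Excess = (10941.7 − 10684.3) / 10684.3 = 257.4 / 10684.3 = 2.41% ≈ 2.4%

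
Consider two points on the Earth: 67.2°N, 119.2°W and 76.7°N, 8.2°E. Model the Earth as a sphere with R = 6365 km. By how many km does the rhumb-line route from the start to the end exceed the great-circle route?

797 km

Great circle: cos σ = sin φ₁ sin φ₂ + cos φ₁ cos φ₂ cos Δλ,  σ = 0.5680 rad → d_gc = 3615.17 km
Rhumb line: Δψ = +0.5478, q = Δφ/Δψ = 0.3027, d_rh = R√(Δφ²+q²Δλ²) = 4411.75 km
Excess = 4411.75 − 3615.17 = 796.58 ≈ 797 km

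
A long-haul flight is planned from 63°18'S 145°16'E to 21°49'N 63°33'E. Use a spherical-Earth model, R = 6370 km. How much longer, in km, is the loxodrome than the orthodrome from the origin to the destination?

241 km

Great circle: cos σ = sin φ₁ sin φ₂ + cos φ₁ cos φ₂ cos Δλ,  σ = 1.8462 rad → d_gc = 11760.2 km
Rhumb line: Δψ = +1.8287, q = Δφ/Δψ = 0.8124, d_rh = R√(Δφ²+q²Δλ²) = 12000.8 km
Excess = 12000.8 − 11760.2 = 240.6 ≈ 241 km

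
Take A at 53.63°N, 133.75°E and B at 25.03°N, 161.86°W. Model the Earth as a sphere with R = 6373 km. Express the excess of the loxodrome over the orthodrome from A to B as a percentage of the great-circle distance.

Great circle: σ = 0.9607 rad → d_gc = Rσ = 6122.7 km
Rhumb: Δφ = -0.4992, Δλ = +1.1238, Δψ = -0.6618, q = Δφ/Δψ = 0.7543 → d_rh = R√(Δφ²+q²Δλ²) = 6269.2 km
Excess = (6269.2 − 6122.7) / 6122.7 = 146.5 / 6122.7 = 2.39% ≈ 2.4%

2.4%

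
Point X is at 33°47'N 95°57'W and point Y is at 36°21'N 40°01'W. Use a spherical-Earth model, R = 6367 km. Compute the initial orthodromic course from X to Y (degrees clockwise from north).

θ = atan2( sin Δλ·cos φ₂ ,  cos φ₁ sin φ₂ − sin φ₁ cos φ₂ cos Δλ )
  = atan2(+0.6672, +0.2418) = 70.08°

70.1°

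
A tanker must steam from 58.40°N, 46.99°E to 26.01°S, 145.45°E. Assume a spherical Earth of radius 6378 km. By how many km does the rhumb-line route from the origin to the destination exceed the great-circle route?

289 km

Great circle: cos σ = sin φ₁ sin φ₂ + cos φ₁ cos φ₂ cos Δλ,  σ = 2.0295 rad → d_gc = 12944.2 km
Rhumb line: Δψ = -1.7328, q = Δφ/Δψ = 0.8502, d_rh = R√(Δφ²+q²Δλ²) = 13233.4 km
Excess = 13233.4 − 12944.2 = 289.2 ≈ 289 km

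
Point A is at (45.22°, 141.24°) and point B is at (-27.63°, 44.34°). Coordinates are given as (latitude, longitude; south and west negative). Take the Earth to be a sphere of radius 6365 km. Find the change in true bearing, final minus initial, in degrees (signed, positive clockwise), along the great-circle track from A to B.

At departure: θ₁ = atan2(sin Δλ cos φ₂, cos φ₁ sin φ₂ − sin φ₁ cos φ₂ cos Δλ) = 254.07°
At arrival: θ₂ = atan2(sin Δλ cos φ₁, −cos φ₂ sin φ₁ + sin φ₂ cos φ₁ cos Δλ) = 229.86°
Δθ = θ₂ − θ₁ = -24.2°

-24.2°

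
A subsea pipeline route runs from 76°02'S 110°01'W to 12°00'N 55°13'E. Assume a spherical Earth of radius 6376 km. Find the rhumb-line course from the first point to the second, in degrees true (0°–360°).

Meridional parts: M(φ₁)=-2.0997, M(φ₂)=+0.2110 → ΔM = +2.3107;  Δλ = +2.8839 rad
tan C = Δλ / ΔM = +1.2480 → C = 51.30°

51.3°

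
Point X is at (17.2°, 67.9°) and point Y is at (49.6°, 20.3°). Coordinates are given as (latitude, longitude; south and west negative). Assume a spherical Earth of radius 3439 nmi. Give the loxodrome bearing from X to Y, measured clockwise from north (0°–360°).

309.9°

Meridional parts: M(φ₁)=+0.3048, M(φ₂)=+0.9999 → ΔM = +0.6951;  Δλ = -0.8308 rad
tan C = Δλ / ΔM = -1.1953 → C = 309.92°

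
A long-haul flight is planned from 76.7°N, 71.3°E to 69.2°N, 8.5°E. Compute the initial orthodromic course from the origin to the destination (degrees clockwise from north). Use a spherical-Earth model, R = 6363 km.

280.2°

θ = atan2( sin Δλ·cos φ₂ ,  cos φ₁ sin φ₂ − sin φ₁ cos φ₂ cos Δλ )
  = atan2(-0.3158, +0.0571) = 280.25°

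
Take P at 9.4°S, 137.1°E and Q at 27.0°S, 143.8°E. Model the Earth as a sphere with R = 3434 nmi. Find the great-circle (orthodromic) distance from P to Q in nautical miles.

1121 nmi

cos σ = sin φ₁ sin φ₂ + cos φ₁ cos φ₂ cos Δλ
      = sin(-9.40°)sin(-27.00°) + cos(-9.40°)cos(-27.00°)cos(6.70°) = 0.9472
σ = 18.704° → d = Rσ = 3434·0.32645 = 1121 nmi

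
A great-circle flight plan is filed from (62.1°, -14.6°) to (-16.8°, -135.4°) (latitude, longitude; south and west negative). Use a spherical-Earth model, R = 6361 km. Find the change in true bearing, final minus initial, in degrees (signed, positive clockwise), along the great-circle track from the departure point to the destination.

Initial bearing θ₁ = atan2(sin Δλ cos φ₂, cos φ₁ sin φ₂ − sin φ₁ cos φ₂ cos Δλ) = 289.92°
Final bearing θ₂ = (initial bearing from the destination back to the start) + 180° = 207.36°
Δθ = θ₂ − θ₁ = -82.6°

-82.6°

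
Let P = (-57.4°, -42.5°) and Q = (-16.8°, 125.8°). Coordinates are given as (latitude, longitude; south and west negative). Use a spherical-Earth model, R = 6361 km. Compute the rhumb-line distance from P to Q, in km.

Δψ = ln[tan(π/4+φ₂/2)/tan(π/4+φ₁/2)] = +0.9321;  Δφ = +0.7086 rad,  Δλ = +2.9374 rad
q = Δφ/Δψ = 0.7603
d = R·√(Δφ² + q²Δλ²) = 6361·2.34291 = 14903 km

14903 km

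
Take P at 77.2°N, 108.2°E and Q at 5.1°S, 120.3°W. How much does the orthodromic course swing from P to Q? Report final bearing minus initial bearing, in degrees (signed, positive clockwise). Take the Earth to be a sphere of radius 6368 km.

+120.1°

Initial bearing θ₁ = atan2(sin Δλ cos φ₂, cos φ₁ sin φ₂ − sin φ₁ cos φ₂ cos Δλ) = 50.09°
Final bearing θ₂ = (initial bearing from the destination back to the start) + 180° = 170.18°
Δθ = θ₂ − θ₁ = +120.1°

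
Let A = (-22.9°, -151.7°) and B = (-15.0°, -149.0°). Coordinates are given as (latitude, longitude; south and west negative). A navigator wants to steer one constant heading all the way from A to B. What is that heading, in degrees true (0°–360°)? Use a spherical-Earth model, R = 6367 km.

17.9°

Δψ = ln[tan(π/4+φ₂/2)/tan(π/4+φ₁/2)] = +0.1459
Δλ = +0.0471 rad (taken the short way round)
course = atan2(Δλ, Δψ) = 17.90°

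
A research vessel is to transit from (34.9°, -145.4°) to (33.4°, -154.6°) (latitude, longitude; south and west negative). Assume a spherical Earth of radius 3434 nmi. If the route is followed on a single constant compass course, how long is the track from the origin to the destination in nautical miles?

465 nmi

Δψ = ln[tan(π/4+φ₂/2)/tan(π/4+φ₁/2)] = -0.0316;  Δφ = -0.0262 rad,  Δλ = -0.1606 rad
q = Δφ/Δψ = 0.8275
d = R·√(Δφ² + q²Δλ²) = 3434·0.13543 = 465 nmi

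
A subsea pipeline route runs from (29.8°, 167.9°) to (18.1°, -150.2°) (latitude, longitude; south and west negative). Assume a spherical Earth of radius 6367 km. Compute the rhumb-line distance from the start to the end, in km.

4440 km

Δψ = ln[tan(π/4+φ₂/2)/tan(π/4+φ₁/2)] = -0.2240;  Δφ = -0.2042 rad,  Δλ = +0.7313 rad
q = Δφ/Δψ = 0.9117
d = R·√(Δφ² + q²Δλ²) = 6367·0.69728 = 4440 km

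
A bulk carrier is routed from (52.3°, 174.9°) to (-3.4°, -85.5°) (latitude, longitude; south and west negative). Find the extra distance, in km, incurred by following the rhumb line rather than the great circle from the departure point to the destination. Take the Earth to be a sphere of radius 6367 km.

Great circle: cos σ = sin φ₁ sin φ₂ + cos φ₁ cos φ₂ cos Δλ,  σ = 1.7201 rad → d_gc = 10951.7 km
Rhumb line: Δψ = -1.1341, q = Δφ/Δψ = 0.8572, d_rh = R√(Δφ²+q²Δλ²) = 11328.3 km
Excess = 11328.3 − 10951.7 = 376.6 ≈ 377 km

377 km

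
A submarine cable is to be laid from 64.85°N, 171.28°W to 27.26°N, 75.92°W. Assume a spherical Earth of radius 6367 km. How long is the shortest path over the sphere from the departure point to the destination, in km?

cos σ = sin φ₁ sin φ₂ + cos φ₁ cos φ₂ cos Δλ
      = sin(64.85°)sin(27.26°) + cos(64.85°)cos(27.26°)cos(95.36°) = 0.3793
σ = 67.709° → d = Rσ = 6367·1.18174 = 7524 km

7524 km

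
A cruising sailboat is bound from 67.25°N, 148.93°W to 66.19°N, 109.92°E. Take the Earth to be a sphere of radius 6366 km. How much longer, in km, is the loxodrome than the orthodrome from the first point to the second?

492 km

Great circle: cos σ = sin φ₁ sin φ₂ + cos φ₁ cos φ₂ cos Δλ,  σ = 0.6206 rad → d_gc = 3950.8 km
Rhumb line: Δψ = -0.0468, q = Δφ/Δψ = 0.3952, d_rh = R√(Δφ²+q²Δλ²) = 4442.6 km
Excess = 4442.6 − 3950.8 = 491.8 ≈ 492 km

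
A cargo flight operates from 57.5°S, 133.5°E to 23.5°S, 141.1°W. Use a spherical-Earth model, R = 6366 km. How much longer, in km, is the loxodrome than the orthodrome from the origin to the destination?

360 km

Great circle: cos σ = sin φ₁ sin φ₂ + cos φ₁ cos φ₂ cos Δλ,  σ = 1.1855 rad → d_gc = 7547.0 km
Rhumb line: Δψ = +0.8106, q = Δφ/Δψ = 0.7320, d_rh = R√(Δφ²+q²Δλ²) = 7906.7 km
Excess = 7906.7 − 7547.0 = 359.7 ≈ 360 km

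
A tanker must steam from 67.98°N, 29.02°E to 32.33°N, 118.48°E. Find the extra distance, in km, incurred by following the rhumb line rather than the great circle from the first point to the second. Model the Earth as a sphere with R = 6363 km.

Great circle: cos σ = sin φ₁ sin φ₂ + cos φ₁ cos φ₂ cos Δλ,  σ = 1.0486 rad → d_gc = 6672.36 km
Rhumb line: Δψ = -1.0402, q = Δφ/Δψ = 0.5982, d_rh = R√(Δφ²+q²Δλ²) = 7140.94 km
Excess = 7140.94 − 6672.36 = 468.58 ≈ 469 km

469 km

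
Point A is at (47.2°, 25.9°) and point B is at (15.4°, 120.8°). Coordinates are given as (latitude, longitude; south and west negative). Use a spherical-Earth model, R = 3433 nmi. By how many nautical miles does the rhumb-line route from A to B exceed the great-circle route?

202 nmi

Great circle: cos σ = sin φ₁ sin φ₂ + cos φ₁ cos φ₂ cos Δλ,  σ = 1.4315 rad → d_gc = 4914.2 nmi
Rhumb line: Δψ = -0.6647, q = Δφ/Δψ = 0.8350, d_rh = R√(Δφ²+q²Δλ²) = 5116.0 nmi
Excess = 5116.0 − 4914.2 = 201.8 ≈ 202 nmi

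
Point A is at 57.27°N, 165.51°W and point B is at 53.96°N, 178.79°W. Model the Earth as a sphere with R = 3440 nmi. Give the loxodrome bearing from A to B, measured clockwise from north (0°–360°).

Δψ = ln[tan(π/4+φ₂/2)/tan(π/4+φ₁/2)] = -0.1024
Δλ = -0.2318 rad (taken the short way round)
course = atan2(Δλ, Δψ) = 246.17°

246.2°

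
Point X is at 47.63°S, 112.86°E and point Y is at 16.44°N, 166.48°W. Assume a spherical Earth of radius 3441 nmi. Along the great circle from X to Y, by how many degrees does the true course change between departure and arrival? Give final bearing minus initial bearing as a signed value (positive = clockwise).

-30.1°

At departure: θ₁ = atan2(sin Δλ cos φ₂, cos φ₁ sin φ₂ − sin φ₁ cos φ₂ cos Δλ) = 72.10°
At arrival: θ₂ = atan2(sin Δλ cos φ₁, −cos φ₂ sin φ₁ + sin φ₂ cos φ₁ cos Δλ) = 41.96°
Δθ = θ₂ − θ₁ = -30.1°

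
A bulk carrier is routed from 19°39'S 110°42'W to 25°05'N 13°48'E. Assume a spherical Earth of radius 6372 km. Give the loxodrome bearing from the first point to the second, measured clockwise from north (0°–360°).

69.7°

Δψ = ln[tan(π/4+φ₂/2)/tan(π/4+φ₁/2)] = +0.8024
Δλ = +2.1729 rad (taken the short way round)
course = atan2(Δλ, Δψ) = 69.73°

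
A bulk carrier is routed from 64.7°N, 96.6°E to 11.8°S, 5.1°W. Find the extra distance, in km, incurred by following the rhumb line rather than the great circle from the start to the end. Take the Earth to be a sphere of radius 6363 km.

Great circle: cos σ = sin φ₁ sin φ₂ + cos φ₁ cos φ₂ cos Δλ,  σ = 1.8439 rad → d_gc = 11732.7 km
Rhumb line: Δψ = -1.7016, q = Δφ/Δψ = 0.7847, d_rh = R√(Δφ²+q²Δλ²) = 12276.8 km
Excess = 12276.8 − 11732.7 = 544.1 ≈ 544 km

544 km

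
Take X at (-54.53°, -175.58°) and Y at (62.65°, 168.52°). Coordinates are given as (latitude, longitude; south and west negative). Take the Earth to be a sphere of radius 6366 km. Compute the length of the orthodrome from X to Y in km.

13093 km

Haversine: a = sin²(Δφ/2)+cos φ₁ cos φ₂ sin²(Δλ/2) = 0.73349;  σ = 2·atan2(√a,√(1−a))
σ = 117.839° → d = Rσ = 6366·2.05668 = 13093 km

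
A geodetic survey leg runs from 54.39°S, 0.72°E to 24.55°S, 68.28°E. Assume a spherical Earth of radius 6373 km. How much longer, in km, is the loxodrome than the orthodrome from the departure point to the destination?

Great circle: cos σ = sin φ₁ sin φ₂ + cos φ₁ cos φ₂ cos Δλ,  σ = 1.0004 rad → d_gc = 6375.6 km
Rhumb line: Δψ = +0.6936, q = Δφ/Δψ = 0.7509, d_rh = R√(Δφ²+q²Δλ²) = 6546.5 km
Excess = 6546.5 − 6375.6 = 170.9 ≈ 171 km

171 km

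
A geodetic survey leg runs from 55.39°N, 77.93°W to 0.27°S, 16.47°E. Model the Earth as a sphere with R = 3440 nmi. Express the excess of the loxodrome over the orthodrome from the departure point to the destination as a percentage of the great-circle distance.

3.6%

Great circle: σ = 1.6183 rad → d_gc = Rσ = 5566.8 nmi
Rhumb: Δφ = -0.9715, Δλ = +1.6476, Δψ = -1.1709, q = Δφ/Δψ = 0.8297 → d_rh = R√(Δφ²+q²Δλ²) = 5768.9 nmi
Excess = (5768.9 − 5566.8) / 5566.8 = 202.1 / 5566.8 = 3.63% ≈ 3.6%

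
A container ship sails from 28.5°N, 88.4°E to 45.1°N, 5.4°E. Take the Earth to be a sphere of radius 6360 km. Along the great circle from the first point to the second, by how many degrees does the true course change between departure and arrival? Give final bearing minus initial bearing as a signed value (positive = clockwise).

At departure: θ₁ = atan2(sin Δλ cos φ₂, cos φ₁ sin φ₂ − sin φ₁ cos φ₂ cos Δλ) = 309.69°
At arrival: θ₂ = atan2(sin Δλ cos φ₁, −cos φ₂ sin φ₁ + sin φ₂ cos φ₁ cos Δλ) = 253.34°
Δθ = θ₂ − θ₁ = -56.3°

-56.3°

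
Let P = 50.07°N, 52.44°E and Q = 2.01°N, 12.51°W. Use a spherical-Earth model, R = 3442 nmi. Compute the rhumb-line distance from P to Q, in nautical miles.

Rhumb course C = atan2(Δλ, Δψ) with Δψ = ln[tan(π/4+φ₂/2)/tan(π/4+φ₁/2)] = -0.9775, Δλ = -1.1336 → C = 229.23°
d = R·|Δφ| / |cos C| = 3442·0.83881 / 0.65304 = 4421 nmi

4421 nmi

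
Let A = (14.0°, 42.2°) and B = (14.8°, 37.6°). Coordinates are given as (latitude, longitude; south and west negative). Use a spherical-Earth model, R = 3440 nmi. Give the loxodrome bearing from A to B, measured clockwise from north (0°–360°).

280.2°

Meridional parts: M(φ₁)=+0.2468, M(φ₂)=+0.2612 → ΔM = +0.0144;  Δλ = -0.0803 rad
tan C = Δλ / ΔM = -5.5693 → C = 280.18°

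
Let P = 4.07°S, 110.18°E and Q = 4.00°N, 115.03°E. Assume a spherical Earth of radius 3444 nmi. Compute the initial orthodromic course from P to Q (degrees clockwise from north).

N = sin Δλ·cos φ₂ = +0.0843;  D = cos φ₁ sin φ₂ − sin φ₁ cos φ₂ cos Δλ = +0.1401
initial course = atan2(N, D) = 31.04°

31.0°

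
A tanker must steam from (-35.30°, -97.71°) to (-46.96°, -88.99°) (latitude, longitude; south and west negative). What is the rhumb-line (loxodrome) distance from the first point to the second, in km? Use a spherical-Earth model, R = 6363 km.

1485 km

Δψ = ln[tan(π/4+φ₂/2)/tan(π/4+φ₁/2)] = -0.2714;  Δφ = -0.2035 rad,  Δλ = +0.1522 rad
q = Δφ/Δψ = 0.7499
d = R·√(Δφ² + q²Δλ²) = 6363·0.23333 = 1485 km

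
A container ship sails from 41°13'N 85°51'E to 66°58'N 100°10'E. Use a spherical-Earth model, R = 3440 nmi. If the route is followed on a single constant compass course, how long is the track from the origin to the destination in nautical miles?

Rhumb course C = atan2(Δλ, Δψ) with Δψ = ln[tan(π/4+φ₂/2)/tan(π/4+φ₁/2)] = +0.8000, Δλ = +0.2499 → C = 17.35°
d = R·|Δφ| / |cos C| = 3440·0.44942 / 0.95452 = 1620 nmi

1620 nmi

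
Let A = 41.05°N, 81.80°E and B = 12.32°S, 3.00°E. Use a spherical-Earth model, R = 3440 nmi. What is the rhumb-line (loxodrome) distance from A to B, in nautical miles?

Rhumb course C = atan2(Δλ, Δψ) with Δψ = ln[tan(π/4+φ₂/2)/tan(π/4+φ₁/2)] = -1.0037, Δλ = -1.3753 → C = 233.88°
d = R·|Δφ| / |cos C| = 3440·0.93148 / 0.58951 = 5436 nmi

5436 nmi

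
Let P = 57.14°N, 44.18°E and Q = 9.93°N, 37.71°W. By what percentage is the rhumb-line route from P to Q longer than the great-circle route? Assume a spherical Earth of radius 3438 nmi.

Great circle: σ = 1.3487 rad → d_gc = Rσ = 4636.9 nmi
Rhumb: Δφ = -0.8240, Δλ = -1.4293, Δψ = -1.0470, q = Δφ/Δψ = 0.7870 → d_rh = R√(Δφ²+q²Δλ²) = 4793.7 nmi
Excess = (4793.7 − 4636.9) / 4636.9 = 156.8 / 4636.9 = 3.38% ≈ 3.4%

3.4%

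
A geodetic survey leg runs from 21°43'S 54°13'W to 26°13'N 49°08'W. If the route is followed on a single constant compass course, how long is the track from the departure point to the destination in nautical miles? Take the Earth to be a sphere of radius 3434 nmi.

Rhumb course C = atan2(Δλ, Δψ) with Δψ = ln[tan(π/4+φ₂/2)/tan(π/4+φ₁/2)] = +0.8629, Δλ = +0.0887 → C = 5.87°
d = R·|Δφ| / |cos C| = 3434·0.83659 / 0.99476 = 2888 nmi

2888 nmi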